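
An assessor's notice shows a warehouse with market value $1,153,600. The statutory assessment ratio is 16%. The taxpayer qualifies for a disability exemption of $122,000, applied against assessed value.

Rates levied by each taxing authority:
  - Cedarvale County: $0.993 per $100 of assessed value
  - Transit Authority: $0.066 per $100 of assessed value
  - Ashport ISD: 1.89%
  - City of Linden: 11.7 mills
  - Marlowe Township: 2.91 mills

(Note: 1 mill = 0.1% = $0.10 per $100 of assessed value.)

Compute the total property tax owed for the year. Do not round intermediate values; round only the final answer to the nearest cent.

Assessed value = $1,153,600 × 0.16 = $184,576
Taxable value = $184,576 − $122,000 = $62,576
Cedarvale County: $62,576 × 0.00993 = $621.37968
Transit Authority: $62,576 × 0.00066 = $41.30016
Ashport ISD: $62,576 × 0.0189 = $1,182.6864
City of Linden: $62,576 × 0.0117 = $732.1392
Marlowe Township: $62,576 × 0.00291 = $182.09616
Total = $2,759.6016

$2,759.60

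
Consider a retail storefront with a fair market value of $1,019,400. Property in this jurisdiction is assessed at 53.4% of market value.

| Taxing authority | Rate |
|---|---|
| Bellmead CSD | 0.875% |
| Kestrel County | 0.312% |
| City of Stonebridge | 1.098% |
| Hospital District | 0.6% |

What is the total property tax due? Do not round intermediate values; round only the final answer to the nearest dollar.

Assessed value = $1,019,400 × 0.534 = $544,359.6
Bellmead CSD: $544,359.6 × 0.00875 = $4,763.1465
Kestrel County: $544,359.6 × 0.00312 = $1,698.401952
City of Stonebridge: $544,359.6 × 0.01098 = $5,977.068408
Hospital District: $544,359.6 × 0.006 = $3,266.1576
Total = $4,763.1465 + $1,698.401952 + $5,977.068408 + $3,266.1576 = $15,704.77446

$15,705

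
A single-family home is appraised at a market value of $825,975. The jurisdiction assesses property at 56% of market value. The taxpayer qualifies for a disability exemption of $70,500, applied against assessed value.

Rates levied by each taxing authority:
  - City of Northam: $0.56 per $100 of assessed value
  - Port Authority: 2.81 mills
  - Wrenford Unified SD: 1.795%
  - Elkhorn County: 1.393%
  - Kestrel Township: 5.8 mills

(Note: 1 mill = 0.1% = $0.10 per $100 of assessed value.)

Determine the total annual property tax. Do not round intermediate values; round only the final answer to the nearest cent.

$18,069.40

Assessed value = $825,975 × 0.56 = $462,546
Taxable value = $462,546 − $70,500 = $392,046
City of Northam: $392,046 × 0.0056 = $2,195.4576
Port Authority: $392,046 × 0.00281 = $1,101.64926
Wrenford Unified SD: $392,046 × 0.01795 = $7,037.2257
Elkhorn County: $392,046 × 0.01393 = $5,461.20078
Kestrel Township: $392,046 × 0.0058 = $2,273.8668
Total = $18,069.40014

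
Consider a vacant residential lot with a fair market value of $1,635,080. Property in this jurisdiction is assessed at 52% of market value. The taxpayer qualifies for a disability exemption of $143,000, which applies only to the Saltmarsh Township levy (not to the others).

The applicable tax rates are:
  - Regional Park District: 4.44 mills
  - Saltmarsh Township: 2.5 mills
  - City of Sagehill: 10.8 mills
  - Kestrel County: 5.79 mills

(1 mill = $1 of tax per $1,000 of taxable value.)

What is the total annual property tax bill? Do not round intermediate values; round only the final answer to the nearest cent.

$19,648.68

Assessed value = $1,635,080 × 0.52 = $850,241.6
Regional Park District: $850,241.6 × 0.00444 = $3,775.072704
Saltmarsh Township: ($850,241.6 − $143,000) × 0.0025 = $707,241.6 × 0.0025 = $1,768.104
City of Sagehill: $850,241.6 × 0.0108 = $9,182.60928
Kestrel County: $850,241.6 × 0.00579 = $4,922.898864
Total = $19,648.684848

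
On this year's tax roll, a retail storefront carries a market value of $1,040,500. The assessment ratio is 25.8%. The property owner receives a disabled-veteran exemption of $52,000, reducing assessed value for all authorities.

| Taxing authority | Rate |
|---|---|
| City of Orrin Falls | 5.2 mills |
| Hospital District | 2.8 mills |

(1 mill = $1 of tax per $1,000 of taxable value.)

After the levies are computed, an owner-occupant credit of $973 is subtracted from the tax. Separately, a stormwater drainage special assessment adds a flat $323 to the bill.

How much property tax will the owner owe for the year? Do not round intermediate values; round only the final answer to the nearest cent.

Assessed value = $1,040,500 × 0.258 = $268,449
Taxable value = $268,449 − $52,000 = $216,449
City of Orrin Falls: $216,449 × 0.0052 = $1,125.5348
Hospital District: $216,449 × 0.0028 = $606.0572
Levies subtotal = $1,731.592
After credit = $1,731.592 − $973 = $758.592
Total = $758.592 + $323 = $1,081.592

$1,081.59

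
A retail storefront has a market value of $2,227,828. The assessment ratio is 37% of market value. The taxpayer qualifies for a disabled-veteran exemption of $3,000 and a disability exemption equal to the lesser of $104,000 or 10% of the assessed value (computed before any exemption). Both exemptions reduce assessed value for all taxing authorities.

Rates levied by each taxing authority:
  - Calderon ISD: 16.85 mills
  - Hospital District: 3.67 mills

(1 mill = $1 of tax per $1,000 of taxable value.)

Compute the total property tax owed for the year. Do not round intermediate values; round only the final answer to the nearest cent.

Assessed value = $2,227,828 × 0.37 = $824,296.36
Disability exemption = min($104,000, 10% × $824,296.36) = min($104,000, $82,429.636) = $82,429.636 (percentage binds)
Taxable value = $824,296.36 − $3,000 − $82,429.636 = $738,866.724
Calderon ISD: $738,866.724 × 0.01685 = $12,449.9042994
Hospital District: $738,866.724 × 0.00367 = $2,711.64087708
Total = $15,161.54517648

$15,161.55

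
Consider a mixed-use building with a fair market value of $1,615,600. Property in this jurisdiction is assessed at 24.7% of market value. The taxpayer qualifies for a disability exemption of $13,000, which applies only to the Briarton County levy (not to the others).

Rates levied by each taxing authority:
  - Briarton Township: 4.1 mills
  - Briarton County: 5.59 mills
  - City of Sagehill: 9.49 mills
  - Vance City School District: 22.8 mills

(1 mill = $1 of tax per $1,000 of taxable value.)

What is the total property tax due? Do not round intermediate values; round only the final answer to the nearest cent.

$16,679.58

Assessed value = $1,615,600 × 0.247 = $399,053.2
Briarton Township: $399,053.2 × 0.0041 = $1,636.11812
Briarton County: ($399,053.2 − $13,000) × 0.00559 = $386,053.2 × 0.00559 = $2,158.037388
City of Sagehill: $399,053.2 × 0.00949 = $3,787.014868
Vance City School District: $399,053.2 × 0.0228 = $9,098.41296
Total = $16,679.583336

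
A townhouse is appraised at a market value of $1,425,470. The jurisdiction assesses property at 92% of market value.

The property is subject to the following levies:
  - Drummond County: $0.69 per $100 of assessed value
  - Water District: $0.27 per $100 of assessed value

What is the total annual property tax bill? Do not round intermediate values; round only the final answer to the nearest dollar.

$12,590

Assessed value = $1,425,470 × 0.92 = $1,311,432.4
Drummond County: $1,311,432.4 × 0.0069 = $9,048.88356
Water District: $1,311,432.4 × 0.0027 = $3,540.86748
Total = $9,048.88356 + $3,540.86748 = $12,589.75104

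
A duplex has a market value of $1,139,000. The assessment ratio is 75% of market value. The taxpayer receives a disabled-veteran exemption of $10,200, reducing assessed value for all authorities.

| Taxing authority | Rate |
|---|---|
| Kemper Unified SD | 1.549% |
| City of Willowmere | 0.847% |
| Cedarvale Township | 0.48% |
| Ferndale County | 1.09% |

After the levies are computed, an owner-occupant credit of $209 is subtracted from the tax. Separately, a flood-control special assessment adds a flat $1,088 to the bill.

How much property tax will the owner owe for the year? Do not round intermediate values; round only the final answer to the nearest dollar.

Assessed value = $1,139,000 × 0.75 = $854,250
Taxable value = $854,250 − $10,200 = $844,050
Kemper Unified SD: $844,050 × 0.01549 = $13,074.3345
City of Willowmere: $844,050 × 0.00847 = $7,149.1035
Cedarvale Township: $844,050 × 0.0048 = $4,051.44
Ferndale County: $844,050 × 0.0109 = $9,200.145
Levies subtotal = $33,475.023
After credit = $33,475.023 − $209 = $33,266.023
Total = $33,266.023 + $1,088 = $34,354.023

$34,354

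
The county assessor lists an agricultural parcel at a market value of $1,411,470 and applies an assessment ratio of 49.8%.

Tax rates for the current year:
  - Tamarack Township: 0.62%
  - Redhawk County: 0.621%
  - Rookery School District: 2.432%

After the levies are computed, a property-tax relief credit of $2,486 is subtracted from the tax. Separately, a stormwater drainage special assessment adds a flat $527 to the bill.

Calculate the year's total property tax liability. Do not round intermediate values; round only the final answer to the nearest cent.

$23,858.96

Assessed value = $1,411,470 × 0.498 = $702,912.06
Tamarack Township: $702,912.06 × 0.0062 = $4,358.054772
Redhawk County: $702,912.06 × 0.00621 = $4,365.0838926
Rookery School District: $702,912.06 × 0.02432 = $17,094.8212992
Levies subtotal = $25,817.9599638
After credit = $25,817.9599638 − $2,486 = $23,331.9599638
Total = $23,331.9599638 + $527 = $23,858.9599638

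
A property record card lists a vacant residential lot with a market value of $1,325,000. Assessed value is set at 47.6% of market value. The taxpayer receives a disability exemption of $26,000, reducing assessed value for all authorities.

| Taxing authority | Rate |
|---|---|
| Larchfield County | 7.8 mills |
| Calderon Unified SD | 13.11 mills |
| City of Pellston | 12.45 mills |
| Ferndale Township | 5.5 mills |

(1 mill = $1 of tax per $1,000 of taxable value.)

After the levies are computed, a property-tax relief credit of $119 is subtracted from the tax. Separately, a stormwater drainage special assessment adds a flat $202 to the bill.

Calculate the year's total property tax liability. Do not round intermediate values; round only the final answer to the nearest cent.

$23,581.64

Assessed value = $1,325,000 × 0.476 = $630,700
Taxable value = $630,700 − $26,000 = $604,700
Larchfield County: $604,700 × 0.0078 = $4,716.66
Calderon Unified SD: $604,700 × 0.01311 = $7,927.617
City of Pellston: $604,700 × 0.01245 = $7,528.515
Ferndale Township: $604,700 × 0.0055 = $3,325.85
Levies subtotal = $23,498.642
After credit = $23,498.642 − $119 = $23,379.642
Total = $23,379.642 + $202 = $23,581.642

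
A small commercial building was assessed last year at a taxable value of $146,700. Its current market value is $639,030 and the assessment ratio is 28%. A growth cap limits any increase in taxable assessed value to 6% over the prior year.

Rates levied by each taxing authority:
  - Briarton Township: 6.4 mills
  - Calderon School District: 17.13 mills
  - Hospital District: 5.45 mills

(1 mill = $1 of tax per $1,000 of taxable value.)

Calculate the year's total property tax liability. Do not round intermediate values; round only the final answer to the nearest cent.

Uncapped assessed value = $639,030 × 0.28 = $178,928.4
Cap limit = $146,700 × 1.06 = $155,502
Taxable assessed value = min($178,928.4, $155,502) = $155,502 (cap binds)
Briarton Township: $155,502 × 0.0064 = $995.2128
Calderon School District: $155,502 × 0.01713 = $2,663.74926
Hospital District: $155,502 × 0.00545 = $847.4859
Total = $4,506.44796

$4,506.45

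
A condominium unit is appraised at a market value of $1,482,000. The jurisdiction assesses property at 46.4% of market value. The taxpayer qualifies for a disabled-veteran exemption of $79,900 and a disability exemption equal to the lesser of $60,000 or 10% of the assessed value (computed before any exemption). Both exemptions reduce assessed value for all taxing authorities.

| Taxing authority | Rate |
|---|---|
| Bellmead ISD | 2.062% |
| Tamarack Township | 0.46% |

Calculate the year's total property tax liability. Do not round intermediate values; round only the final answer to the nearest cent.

$13,814.20

Assessed value = $1,482,000 × 0.464 = $687,648
Disability exemption = min($60,000, 10% × $687,648) = min($60,000, $68,764.8) = $60,000 (dollar cap binds)
Taxable value = $687,648 − $79,900 − $60,000 = $547,748
Bellmead ISD: $547,748 × 0.02062 = $11,294.56376
Tamarack Township: $547,748 × 0.0046 = $2,519.6408
Total = $13,814.20456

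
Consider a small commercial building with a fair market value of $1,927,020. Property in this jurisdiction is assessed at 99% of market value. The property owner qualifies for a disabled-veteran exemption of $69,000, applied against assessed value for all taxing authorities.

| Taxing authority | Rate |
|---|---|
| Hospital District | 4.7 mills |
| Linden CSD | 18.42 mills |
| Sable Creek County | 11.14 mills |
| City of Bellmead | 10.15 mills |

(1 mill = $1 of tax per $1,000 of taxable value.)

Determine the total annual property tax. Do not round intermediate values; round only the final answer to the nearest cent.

Assessed value = $1,927,020 × 0.99 = $1,907,749.8
Taxable value = $1,907,749.8 − $69,000 = $1,838,749.8
Hospital District: $1,838,749.8 × 0.0047 = $8,642.12406
Linden CSD: $1,838,749.8 × 0.01842 = $33,869.771316
Sable Creek County: $1,838,749.8 × 0.01114 = $20,483.672772
City of Bellmead: $1,838,749.8 × 0.01015 = $18,663.31047
Total = $8,642.12406 + $33,869.771316 + $20,483.672772 + $18,663.31047 = $81,658.878618

$81,658.88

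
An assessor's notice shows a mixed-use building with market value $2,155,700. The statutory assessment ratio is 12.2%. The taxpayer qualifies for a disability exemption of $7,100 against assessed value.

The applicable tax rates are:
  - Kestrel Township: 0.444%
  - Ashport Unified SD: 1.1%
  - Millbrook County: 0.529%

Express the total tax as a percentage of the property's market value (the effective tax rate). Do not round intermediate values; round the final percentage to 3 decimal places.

0.246%

Assessed value = $2,155,700 × 0.122 = $262,995.4
Taxable value = $262,995.4 − $7,100 = $255,895.4
Kestrel Township: $255,895.4 × 0.00444 = $1,136.175576
Ashport Unified SD: $255,895.4 × 0.011 = $2,814.8494
Millbrook County: $255,895.4 × 0.00529 = $1,353.686666
Total tax = $5,304.711642
Effective rate = $5,304.711642 ÷ $2,155,700 = 0.246% of market value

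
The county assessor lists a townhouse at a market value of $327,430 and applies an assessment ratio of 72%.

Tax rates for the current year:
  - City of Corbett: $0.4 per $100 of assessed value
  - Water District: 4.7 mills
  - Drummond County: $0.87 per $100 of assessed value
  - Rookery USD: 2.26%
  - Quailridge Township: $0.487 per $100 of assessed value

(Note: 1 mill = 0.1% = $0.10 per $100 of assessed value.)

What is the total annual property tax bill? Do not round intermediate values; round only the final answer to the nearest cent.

Assessed value = $327,430 × 0.72 = $235,749.6
City of Corbett: $235,749.6 × 0.004 = $942.9984
Water District: $235,749.6 × 0.0047 = $1,108.02312
Drummond County: $235,749.6 × 0.0087 = $2,051.02152
Rookery USD: $235,749.6 × 0.0226 = $5,327.94096
Quailridge Township: $235,749.6 × 0.00487 = $1,148.100552
Total = $10,578.084552

$10,578.08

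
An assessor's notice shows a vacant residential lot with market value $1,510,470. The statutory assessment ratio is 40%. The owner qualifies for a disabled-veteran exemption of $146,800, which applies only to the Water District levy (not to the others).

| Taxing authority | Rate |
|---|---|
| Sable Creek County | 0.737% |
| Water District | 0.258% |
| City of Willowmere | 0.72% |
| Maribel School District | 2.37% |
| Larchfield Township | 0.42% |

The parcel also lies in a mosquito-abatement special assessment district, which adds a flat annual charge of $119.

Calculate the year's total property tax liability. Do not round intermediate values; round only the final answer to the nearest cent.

Assessed value = $1,510,470 × 0.4 = $604,188
Sable Creek County: $604,188 × 0.00737 = $4,452.86556
Water District: ($604,188 − $146,800) × 0.00258 = $457,388 × 0.00258 = $1,180.06104
City of Willowmere: $604,188 × 0.0072 = $4,350.1536
Maribel School District: $604,188 × 0.0237 = $14,319.2556
Larchfield Township: $604,188 × 0.0042 = $2,537.5896
Levies subtotal = $26,839.9254
Total = $26,839.9254 + $119 = $26,958.9254

$26,958.93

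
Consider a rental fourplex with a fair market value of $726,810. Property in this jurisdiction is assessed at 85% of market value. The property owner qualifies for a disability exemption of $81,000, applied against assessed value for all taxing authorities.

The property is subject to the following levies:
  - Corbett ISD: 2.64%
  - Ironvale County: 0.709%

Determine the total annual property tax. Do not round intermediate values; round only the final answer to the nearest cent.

$17,977.05

Assessed value = $726,810 × 0.85 = $617,788.5
Taxable value = $617,788.5 − $81,000 = $536,788.5
Corbett ISD: $536,788.5 × 0.0264 = $14,171.2164
Ironvale County: $536,788.5 × 0.00709 = $3,805.830465
Total = $14,171.2164 + $3,805.830465 = $17,977.046865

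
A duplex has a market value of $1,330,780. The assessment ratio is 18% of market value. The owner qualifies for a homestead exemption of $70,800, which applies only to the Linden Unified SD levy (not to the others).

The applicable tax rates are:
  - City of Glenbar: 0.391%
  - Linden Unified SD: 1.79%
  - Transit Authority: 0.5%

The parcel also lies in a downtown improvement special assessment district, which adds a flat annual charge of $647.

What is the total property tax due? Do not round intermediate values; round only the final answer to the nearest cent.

Assessed value = $1,330,780 × 0.18 = $239,540.4
City of Glenbar: $239,540.4 × 0.00391 = $936.602964
Linden Unified SD: ($239,540.4 − $70,800) × 0.0179 = $168,740.4 × 0.0179 = $3,020.45316
Transit Authority: $239,540.4 × 0.005 = $1,197.702
Levies subtotal = $5,154.758124
Total = $5,154.758124 + $647 = $5,801.758124

$5,801.76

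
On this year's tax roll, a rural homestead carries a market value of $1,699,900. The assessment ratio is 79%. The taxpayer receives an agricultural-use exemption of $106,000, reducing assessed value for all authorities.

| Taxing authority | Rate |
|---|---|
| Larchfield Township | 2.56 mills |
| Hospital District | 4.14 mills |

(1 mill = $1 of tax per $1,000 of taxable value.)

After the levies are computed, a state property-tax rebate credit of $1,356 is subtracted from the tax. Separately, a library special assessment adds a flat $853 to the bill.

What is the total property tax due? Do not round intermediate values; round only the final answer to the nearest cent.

Assessed value = $1,699,900 × 0.79 = $1,342,921
Taxable value = $1,342,921 − $106,000 = $1,236,921
Larchfield Township: $1,236,921 × 0.00256 = $3,166.51776
Hospital District: $1,236,921 × 0.00414 = $5,120.85294
Levies subtotal = $8,287.3707
After credit = $8,287.3707 − $1,356 = $6,931.3707
Total = $6,931.3707 + $853 = $7,784.3707

$7,784.37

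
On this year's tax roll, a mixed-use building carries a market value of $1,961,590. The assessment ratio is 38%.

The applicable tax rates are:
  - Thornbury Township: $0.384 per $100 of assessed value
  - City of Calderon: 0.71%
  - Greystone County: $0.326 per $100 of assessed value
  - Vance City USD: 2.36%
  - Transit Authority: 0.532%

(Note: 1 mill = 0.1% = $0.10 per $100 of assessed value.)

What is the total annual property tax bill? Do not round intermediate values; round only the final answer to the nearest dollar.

Assessed value = $1,961,590 × 0.38 = $745,404.2
Thornbury Township: $745,404.2 × 0.00384 = $2,862.352128
City of Calderon: $745,404.2 × 0.0071 = $5,292.36982
Greystone County: $745,404.2 × 0.00326 = $2,430.017692
Vance City USD: $745,404.2 × 0.0236 = $17,591.53912
Transit Authority: $745,404.2 × 0.00532 = $3,965.550344
Total = $32,141.829104

$32,142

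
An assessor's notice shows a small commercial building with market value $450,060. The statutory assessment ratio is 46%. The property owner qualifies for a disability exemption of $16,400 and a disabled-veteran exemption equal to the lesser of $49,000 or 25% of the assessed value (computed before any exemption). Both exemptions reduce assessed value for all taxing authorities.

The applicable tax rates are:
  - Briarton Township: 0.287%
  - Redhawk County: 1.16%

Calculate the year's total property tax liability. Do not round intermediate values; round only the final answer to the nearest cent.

$2,049.35

Assessed value = $450,060 × 0.46 = $207,027.6
Disabled-veteran exemption = min($49,000, 25% × $207,027.6) = min($49,000, $51,756.9) = $49,000 (dollar cap binds)
Taxable value = $207,027.6 − $16,400 − $49,000 = $141,627.6
Briarton Township: $141,627.6 × 0.00287 = $406.471212
Redhawk County: $141,627.6 × 0.0116 = $1,642.88016
Total = $2,049.351372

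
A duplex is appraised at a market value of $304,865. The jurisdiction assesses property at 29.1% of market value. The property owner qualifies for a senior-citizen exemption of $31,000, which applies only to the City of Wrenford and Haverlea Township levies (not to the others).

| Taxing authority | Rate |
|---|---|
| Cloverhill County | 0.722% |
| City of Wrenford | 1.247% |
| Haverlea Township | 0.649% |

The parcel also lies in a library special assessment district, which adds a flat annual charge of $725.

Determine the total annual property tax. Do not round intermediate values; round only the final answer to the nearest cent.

$2,459.82

Assessed value = $304,865 × 0.291 = $88,715.715
Cloverhill County: $88,715.715 × 0.00722 = $640.5274623
City of Wrenford: ($88,715.715 − $31,000) × 0.01247 = $57,715.715 × 0.01247 = $719.71496605
Haverlea Township: ($88,715.715 − $31,000) × 0.00649 = $57,715.715 × 0.00649 = $374.57499035
Levies subtotal = $1,734.8174187
Total = $1,734.8174187 + $725 = $2,459.8174187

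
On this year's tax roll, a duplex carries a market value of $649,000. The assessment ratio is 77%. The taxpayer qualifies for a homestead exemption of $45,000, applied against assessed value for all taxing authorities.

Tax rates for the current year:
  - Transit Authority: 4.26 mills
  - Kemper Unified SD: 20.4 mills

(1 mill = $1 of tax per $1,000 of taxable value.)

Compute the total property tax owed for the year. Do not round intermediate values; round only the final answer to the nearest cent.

$11,213.64

Assessed value = $649,000 × 0.77 = $499,730
Taxable value = $499,730 − $45,000 = $454,730
Transit Authority: $454,730 × 0.00426 = $1,937.1498
Kemper Unified SD: $454,730 × 0.0204 = $9,276.492
Total = $1,937.1498 + $9,276.492 = $11,213.6418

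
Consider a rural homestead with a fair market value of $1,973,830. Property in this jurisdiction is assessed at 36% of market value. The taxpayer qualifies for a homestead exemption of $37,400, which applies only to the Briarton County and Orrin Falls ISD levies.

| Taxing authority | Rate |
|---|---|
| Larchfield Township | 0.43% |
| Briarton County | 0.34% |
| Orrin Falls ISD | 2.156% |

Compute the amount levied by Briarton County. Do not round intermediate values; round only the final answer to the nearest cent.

$2,288.81

Assessed value = $1,973,830 × 0.36 = $710,578.8
Briarton County taxable value = $710,578.8 − $37,400 = $673,178.8
Briarton County levy = $673,178.8 × 0.0034 = $2,288.80792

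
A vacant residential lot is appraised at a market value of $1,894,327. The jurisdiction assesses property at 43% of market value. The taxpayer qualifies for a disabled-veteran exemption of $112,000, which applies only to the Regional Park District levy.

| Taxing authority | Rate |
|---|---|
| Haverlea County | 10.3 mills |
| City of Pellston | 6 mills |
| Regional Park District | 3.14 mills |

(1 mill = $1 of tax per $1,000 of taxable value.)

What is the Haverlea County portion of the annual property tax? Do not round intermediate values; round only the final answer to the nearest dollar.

Assessed value = $1,894,327 × 0.43 = $814,560.61
Haverlea County taxable value = $814,560.61 (exemption does not apply)
Haverlea County levy = $814,560.61 × 0.0103 = $8,389.974283

$8,390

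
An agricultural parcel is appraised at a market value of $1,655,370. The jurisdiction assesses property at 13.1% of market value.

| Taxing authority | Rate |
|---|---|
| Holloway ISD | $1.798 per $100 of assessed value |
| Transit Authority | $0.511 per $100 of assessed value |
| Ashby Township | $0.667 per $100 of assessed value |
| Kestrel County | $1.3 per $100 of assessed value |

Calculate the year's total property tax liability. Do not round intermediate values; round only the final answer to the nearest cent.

$9,272.65

Assessed value = $1,655,370 × 0.131 = $216,853.47
Holloway ISD: $216,853.47 × 0.01798 = $3,899.0253906
Transit Authority: $216,853.47 × 0.00511 = $1,108.1212317
Ashby Township: $216,853.47 × 0.00667 = $1,446.4126449
Kestrel County: $216,853.47 × 0.013 = $2,819.09511
Total = $3,899.0253906 + $1,108.1212317 + $1,446.4126449 + $2,819.09511 = $9,272.6543772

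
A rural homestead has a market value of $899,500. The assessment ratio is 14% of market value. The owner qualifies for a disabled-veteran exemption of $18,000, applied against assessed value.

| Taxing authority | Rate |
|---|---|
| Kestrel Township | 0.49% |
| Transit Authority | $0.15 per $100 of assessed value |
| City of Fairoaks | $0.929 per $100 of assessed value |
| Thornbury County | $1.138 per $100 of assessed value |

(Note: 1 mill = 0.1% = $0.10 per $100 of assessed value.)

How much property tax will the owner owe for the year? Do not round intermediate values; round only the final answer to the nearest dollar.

$2,922

Assessed value = $899,500 × 0.14 = $125,930
Taxable value = $125,930 − $18,000 = $107,930
Kestrel Township: $107,930 × 0.0049 = $528.857
Transit Authority: $107,930 × 0.0015 = $161.895
City of Fairoaks: $107,930 × 0.00929 = $1,002.6697
Thornbury County: $107,930 × 0.01138 = $1,228.2434
Total = $2,921.6651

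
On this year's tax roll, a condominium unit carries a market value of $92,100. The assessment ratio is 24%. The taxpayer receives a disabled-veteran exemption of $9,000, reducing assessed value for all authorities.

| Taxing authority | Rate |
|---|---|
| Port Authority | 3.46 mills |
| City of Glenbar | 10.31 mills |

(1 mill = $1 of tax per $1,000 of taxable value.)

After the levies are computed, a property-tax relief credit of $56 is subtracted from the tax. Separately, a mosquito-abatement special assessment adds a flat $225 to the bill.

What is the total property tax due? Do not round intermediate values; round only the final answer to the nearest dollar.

Assessed value = $92,100 × 0.24 = $22,104
Taxable value = $22,104 − $9,000 = $13,104
Port Authority: $13,104 × 0.00346 = $45.33984
City of Glenbar: $13,104 × 0.01031 = $135.10224
Levies subtotal = $180.44208
After credit = $180.44208 − $56 = $124.44208
Total = $124.44208 + $225 = $349.44208

$349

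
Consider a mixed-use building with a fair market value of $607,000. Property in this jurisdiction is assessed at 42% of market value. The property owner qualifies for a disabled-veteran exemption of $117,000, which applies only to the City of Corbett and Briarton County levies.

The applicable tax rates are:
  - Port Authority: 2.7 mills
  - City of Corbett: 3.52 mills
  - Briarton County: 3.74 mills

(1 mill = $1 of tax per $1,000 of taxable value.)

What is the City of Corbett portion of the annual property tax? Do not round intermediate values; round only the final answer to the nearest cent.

Assessed value = $607,000 × 0.42 = $254,940
City of Corbett taxable value = $254,940 − $117,000 = $137,940
City of Corbett levy = $137,940 × 0.00352 = $485.5488

$485.55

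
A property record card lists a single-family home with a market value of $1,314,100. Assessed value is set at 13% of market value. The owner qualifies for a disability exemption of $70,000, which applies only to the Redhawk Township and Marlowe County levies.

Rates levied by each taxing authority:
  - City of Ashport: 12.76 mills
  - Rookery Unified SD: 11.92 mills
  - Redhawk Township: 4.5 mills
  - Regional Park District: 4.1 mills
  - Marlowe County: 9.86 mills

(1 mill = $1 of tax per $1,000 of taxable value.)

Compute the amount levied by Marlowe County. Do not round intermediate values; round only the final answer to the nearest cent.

$994.21

Assessed value = $1,314,100 × 0.13 = $170,833
Marlowe County taxable value = $170,833 − $70,000 = $100,833
Marlowe County levy = $100,833 × 0.00986 = $994.21338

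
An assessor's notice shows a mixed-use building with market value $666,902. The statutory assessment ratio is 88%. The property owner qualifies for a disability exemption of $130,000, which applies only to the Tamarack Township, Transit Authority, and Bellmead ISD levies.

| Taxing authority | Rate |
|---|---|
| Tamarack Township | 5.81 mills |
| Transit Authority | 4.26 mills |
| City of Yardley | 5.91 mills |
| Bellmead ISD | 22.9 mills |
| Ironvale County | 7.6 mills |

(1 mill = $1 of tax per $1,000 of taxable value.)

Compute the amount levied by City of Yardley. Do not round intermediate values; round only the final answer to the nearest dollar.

$3,468

Assessed value = $666,902 × 0.88 = $586,873.76
City of Yardley taxable value = $586,873.76 (exemption does not apply)
City of Yardley levy = $586,873.76 × 0.00591 = $3,468.4239216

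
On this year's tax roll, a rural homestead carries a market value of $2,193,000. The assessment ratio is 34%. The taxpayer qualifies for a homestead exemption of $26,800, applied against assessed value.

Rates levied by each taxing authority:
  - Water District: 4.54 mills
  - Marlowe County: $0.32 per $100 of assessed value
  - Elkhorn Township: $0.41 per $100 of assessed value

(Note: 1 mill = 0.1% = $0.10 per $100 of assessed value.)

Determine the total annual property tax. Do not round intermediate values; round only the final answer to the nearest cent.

Assessed value = $2,193,000 × 0.34 = $745,620
Taxable value = $745,620 − $26,800 = $718,820
Water District: $718,820 × 0.00454 = $3,263.4428
Marlowe County: $718,820 × 0.0032 = $2,300.224
Elkhorn Township: $718,820 × 0.0041 = $2,947.162
Total = $8,510.8288

$8,510.83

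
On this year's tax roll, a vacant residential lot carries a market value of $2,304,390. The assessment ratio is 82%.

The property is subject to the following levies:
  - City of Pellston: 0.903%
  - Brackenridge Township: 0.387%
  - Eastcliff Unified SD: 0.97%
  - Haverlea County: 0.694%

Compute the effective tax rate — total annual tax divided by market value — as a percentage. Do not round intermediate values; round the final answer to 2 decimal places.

2.42%

Assessed value = $2,304,390 × 0.82 = $1,889,599.8
City of Pellston: $1,889,599.8 × 0.00903 = $17,063.086194
Brackenridge Township: $1,889,599.8 × 0.00387 = $7,312.751226
Eastcliff Unified SD: $1,889,599.8 × 0.0097 = $18,329.11806
Haverlea County: $1,889,599.8 × 0.00694 = $13,113.822612
Total tax = $55,818.778092
Effective rate = $55,818.778092 ÷ $2,304,390 = 2.42% of market value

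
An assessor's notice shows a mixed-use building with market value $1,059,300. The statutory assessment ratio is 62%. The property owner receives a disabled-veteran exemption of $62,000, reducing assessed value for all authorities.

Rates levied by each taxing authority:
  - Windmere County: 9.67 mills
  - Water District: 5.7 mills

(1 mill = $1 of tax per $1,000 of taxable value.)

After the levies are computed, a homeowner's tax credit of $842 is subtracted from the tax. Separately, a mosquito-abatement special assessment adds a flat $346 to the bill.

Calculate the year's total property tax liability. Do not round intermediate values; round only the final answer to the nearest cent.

$8,645.55

Assessed value = $1,059,300 × 0.62 = $656,766
Taxable value = $656,766 − $62,000 = $594,766
Windmere County: $594,766 × 0.00967 = $5,751.38722
Water District: $594,766 × 0.0057 = $3,390.1662
Levies subtotal = $9,141.55342
After credit = $9,141.55342 − $842 = $8,299.55342
Total = $8,299.55342 + $346 = $8,645.55342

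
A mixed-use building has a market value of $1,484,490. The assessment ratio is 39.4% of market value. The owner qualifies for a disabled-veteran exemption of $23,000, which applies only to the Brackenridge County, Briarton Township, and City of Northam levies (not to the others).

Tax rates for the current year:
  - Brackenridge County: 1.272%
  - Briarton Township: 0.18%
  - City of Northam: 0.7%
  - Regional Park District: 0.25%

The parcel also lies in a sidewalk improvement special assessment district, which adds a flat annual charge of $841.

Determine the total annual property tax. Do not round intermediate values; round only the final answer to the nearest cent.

Assessed value = $1,484,490 × 0.394 = $584,889.06
Brackenridge County: ($584,889.06 − $23,000) × 0.01272 = $561,889.06 × 0.01272 = $7,147.2288432
Briarton Township: ($584,889.06 − $23,000) × 0.0018 = $561,889.06 × 0.0018 = $1,011.400308
City of Northam: ($584,889.06 − $23,000) × 0.007 = $561,889.06 × 0.007 = $3,933.22342
Regional Park District: $584,889.06 × 0.0025 = $1,462.22265
Levies subtotal = $13,554.0752212
Total = $13,554.0752212 + $841 = $14,395.0752212

$14,395.08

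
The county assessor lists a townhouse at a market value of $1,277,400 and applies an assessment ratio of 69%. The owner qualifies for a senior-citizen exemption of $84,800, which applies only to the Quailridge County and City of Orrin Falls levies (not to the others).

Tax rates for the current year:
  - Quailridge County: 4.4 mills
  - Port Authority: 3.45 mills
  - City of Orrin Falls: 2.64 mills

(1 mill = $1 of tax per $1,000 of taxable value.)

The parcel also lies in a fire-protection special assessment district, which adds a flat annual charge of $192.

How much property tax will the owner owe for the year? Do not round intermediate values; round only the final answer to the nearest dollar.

Assessed value = $1,277,400 × 0.69 = $881,406
Quailridge County: ($881,406 − $84,800) × 0.0044 = $796,606 × 0.0044 = $3,505.0664
Port Authority: $881,406 × 0.00345 = $3,040.8507
City of Orrin Falls: ($881,406 − $84,800) × 0.00264 = $796,606 × 0.00264 = $2,103.03984
Levies subtotal = $8,648.95694
Total = $8,648.95694 + $192 = $8,840.95694

$8,841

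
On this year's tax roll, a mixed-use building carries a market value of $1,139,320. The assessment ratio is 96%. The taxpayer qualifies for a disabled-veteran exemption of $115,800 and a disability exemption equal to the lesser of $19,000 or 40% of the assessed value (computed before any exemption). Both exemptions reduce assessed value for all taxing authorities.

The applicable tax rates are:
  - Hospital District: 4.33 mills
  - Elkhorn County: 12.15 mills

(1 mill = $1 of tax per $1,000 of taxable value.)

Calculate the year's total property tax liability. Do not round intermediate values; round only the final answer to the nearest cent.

$15,803.45

Assessed value = $1,139,320 × 0.96 = $1,093,747.2
Disability exemption = min($19,000, 40% × $1,093,747.2) = min($19,000, $437,498.88) = $19,000 (dollar cap binds)
Taxable value = $1,093,747.2 − $115,800 − $19,000 = $958,947.2
Hospital District: $958,947.2 × 0.00433 = $4,152.241376
Elkhorn County: $958,947.2 × 0.01215 = $11,651.20848
Total = $15,803.449856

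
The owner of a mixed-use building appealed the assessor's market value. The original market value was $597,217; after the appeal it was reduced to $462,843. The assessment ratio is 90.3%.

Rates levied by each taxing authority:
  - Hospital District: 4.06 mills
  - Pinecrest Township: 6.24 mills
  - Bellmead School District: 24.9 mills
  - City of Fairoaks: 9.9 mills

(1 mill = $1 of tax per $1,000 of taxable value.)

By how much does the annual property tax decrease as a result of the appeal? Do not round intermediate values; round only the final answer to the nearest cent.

Old assessed value = $597,217 × 0.903 = $539,286.951
New assessed value = $462,843 × 0.903 = $417,947.229
Combined rate = 0.00406 + 0.00624 + 0.0249 + 0.0099 = 0.0451
Old tax = $539,286.951 × 0.0451 = $24,321.8414901
New tax = $417,947.229 × 0.0451 = $18,849.4200279
Reduction = $24,321.8414901 − $18,849.4200279 = $5,472.4214622

$5,472.42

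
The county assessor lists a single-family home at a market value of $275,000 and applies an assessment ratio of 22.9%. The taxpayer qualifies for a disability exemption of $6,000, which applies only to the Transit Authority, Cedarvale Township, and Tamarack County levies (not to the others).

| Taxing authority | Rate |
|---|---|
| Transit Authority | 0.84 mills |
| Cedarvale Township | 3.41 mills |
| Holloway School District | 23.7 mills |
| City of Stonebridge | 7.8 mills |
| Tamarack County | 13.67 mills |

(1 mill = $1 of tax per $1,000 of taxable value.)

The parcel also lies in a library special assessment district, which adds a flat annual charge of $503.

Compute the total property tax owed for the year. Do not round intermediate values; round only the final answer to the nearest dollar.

Assessed value = $275,000 × 0.229 = $62,975
Transit Authority: ($62,975 − $6,000) × 0.00084 = $56,975 × 0.00084 = $47.859
Cedarvale Township: ($62,975 − $6,000) × 0.00341 = $56,975 × 0.00341 = $194.28475
Holloway School District: $62,975 × 0.0237 = $1,492.5075
City of Stonebridge: $62,975 × 0.0078 = $491.205
Tamarack County: ($62,975 − $6,000) × 0.01367 = $56,975 × 0.01367 = $778.84825
Levies subtotal = $3,004.7045
Total = $3,004.7045 + $503 = $3,507.7045

$3,508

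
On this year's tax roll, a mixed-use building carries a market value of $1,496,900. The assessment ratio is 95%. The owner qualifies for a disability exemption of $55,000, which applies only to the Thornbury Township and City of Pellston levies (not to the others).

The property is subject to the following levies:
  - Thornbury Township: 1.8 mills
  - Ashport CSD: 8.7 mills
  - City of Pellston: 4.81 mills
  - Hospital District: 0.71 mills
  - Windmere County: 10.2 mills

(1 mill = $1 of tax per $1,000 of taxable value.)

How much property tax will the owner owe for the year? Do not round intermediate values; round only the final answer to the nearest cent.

$36,922.73

Assessed value = $1,496,900 × 0.95 = $1,422,055
Thornbury Township: ($1,422,055 − $55,000) × 0.0018 = $1,367,055 × 0.0018 = $2,460.699
Ashport CSD: $1,422,055 × 0.0087 = $12,371.8785
City of Pellston: ($1,422,055 − $55,000) × 0.00481 = $1,367,055 × 0.00481 = $6,575.53455
Hospital District: $1,422,055 × 0.00071 = $1,009.65905
Windmere County: $1,422,055 × 0.0102 = $14,504.961
Total = $36,922.7321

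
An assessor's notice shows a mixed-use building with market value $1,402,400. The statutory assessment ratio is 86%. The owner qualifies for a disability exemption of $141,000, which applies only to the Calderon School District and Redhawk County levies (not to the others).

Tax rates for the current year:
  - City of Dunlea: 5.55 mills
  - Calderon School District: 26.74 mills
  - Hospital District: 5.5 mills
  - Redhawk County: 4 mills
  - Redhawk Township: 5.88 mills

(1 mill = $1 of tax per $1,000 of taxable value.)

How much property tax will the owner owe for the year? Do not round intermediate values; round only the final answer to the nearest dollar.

Assessed value = $1,402,400 × 0.86 = $1,206,064
City of Dunlea: $1,206,064 × 0.00555 = $6,693.6552
Calderon School District: ($1,206,064 − $141,000) × 0.02674 = $1,065,064 × 0.02674 = $28,479.81136
Hospital District: $1,206,064 × 0.0055 = $6,633.352
Redhawk County: ($1,206,064 − $141,000) × 0.004 = $1,065,064 × 0.004 = $4,260.256
Redhawk Township: $1,206,064 × 0.00588 = $7,091.65632
Total = $53,158.73088

$53,159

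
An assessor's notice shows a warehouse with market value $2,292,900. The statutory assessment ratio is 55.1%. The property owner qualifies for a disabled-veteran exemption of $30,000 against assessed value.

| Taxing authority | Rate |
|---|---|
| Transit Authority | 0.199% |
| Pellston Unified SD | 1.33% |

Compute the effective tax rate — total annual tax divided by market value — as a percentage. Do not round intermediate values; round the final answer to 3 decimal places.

Assessed value = $2,292,900 × 0.551 = $1,263,387.9
Taxable value = $1,263,387.9 − $30,000 = $1,233,387.9
Transit Authority: $1,233,387.9 × 0.00199 = $2,454.441921
Pellston Unified SD: $1,233,387.9 × 0.0133 = $16,404.05907
Total tax = $18,858.500991
Effective rate = $18,858.500991 ÷ $2,292,900 = 0.822% of market value

0.822%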